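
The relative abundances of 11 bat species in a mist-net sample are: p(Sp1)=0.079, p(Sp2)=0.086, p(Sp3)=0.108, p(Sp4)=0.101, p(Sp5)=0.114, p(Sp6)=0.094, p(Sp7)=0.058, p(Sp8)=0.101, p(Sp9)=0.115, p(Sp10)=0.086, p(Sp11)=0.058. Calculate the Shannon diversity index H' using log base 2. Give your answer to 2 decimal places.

Each pᵢ log₂ pᵢ term (working shown to 4 dp, full precision carried): 0.079×(-3.6620)=-0.2893, 0.086×(-3.5395)=-0.3044, 0.108×(-3.2109)=-0.3468, 0.101×(-3.3076)=-0.3341, 0.114×(-3.1329)=-0.3571, 0.094×(-3.4112)=-0.3207, 0.058×(-4.1078)=-0.2383, 0.101×(-3.3076)=-0.3341, 0.115×(-3.1203)=-0.3588, 0.086×(-3.5395)=-0.3044, 0.058×(-4.1078)=-0.2383.
Sum = -3.4261, so H' = 3.43.

3.43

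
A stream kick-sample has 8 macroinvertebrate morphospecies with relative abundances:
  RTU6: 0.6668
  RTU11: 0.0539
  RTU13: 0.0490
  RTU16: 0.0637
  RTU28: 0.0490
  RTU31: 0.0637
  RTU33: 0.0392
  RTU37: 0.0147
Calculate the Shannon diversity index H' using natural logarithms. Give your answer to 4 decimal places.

Each pᵢ ln pᵢ term (working shown to 6 dp, full precision carried): 0.6668×(-0.405265)=-0.270231, 0.0539×(-2.920625)=-0.157422, 0.049×(-3.015935)=-0.147781, 0.0637×(-2.753571)=-0.175402, 0.049×(-3.015935)=-0.147781, 0.0637×(-2.753571)=-0.175402, 0.0392×(-3.239079)=-0.126972, 0.0147×(-4.219908)=-0.062033.
Sum = -1.263024, so H' = 1.2630.

1.2630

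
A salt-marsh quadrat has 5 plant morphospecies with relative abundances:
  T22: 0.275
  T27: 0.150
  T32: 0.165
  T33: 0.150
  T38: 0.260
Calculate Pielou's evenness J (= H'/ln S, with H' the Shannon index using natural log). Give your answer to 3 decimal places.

H' = −Σ pᵢ ln pᵢ = −((-0.35502) + (-0.28457) + (-0.29730) + (-0.28457) + (-0.35024)) = 1.57169 (working shown to 5 dp, full precision carried).
With S = 5 species, ln S = 1.60944, so J = 1.57169/1.60944 = 0.97655, i.e. 0.977 to 3 decimal places.

0.977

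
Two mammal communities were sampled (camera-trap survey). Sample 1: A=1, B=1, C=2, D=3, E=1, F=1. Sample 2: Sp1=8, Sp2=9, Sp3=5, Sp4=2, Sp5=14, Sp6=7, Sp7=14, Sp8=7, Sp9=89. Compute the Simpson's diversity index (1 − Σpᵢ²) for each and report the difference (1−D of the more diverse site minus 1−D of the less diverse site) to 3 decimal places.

Sample 1: N=9, proportions 0.11111, 0.11111, 0.22222, 0.33333, 0.11111, 0.11111, giving 1−D = 0.79012 (working shown to 5 dp, full precision carried).
Sample 2: N=155, proportions 0.05161, 0.05806, 0.03226, 0.0129, 0.09032, 0.04516, 0.09032, 0.04516, 0.57419, giving 1−D = 0.64266.
Difference = |0.79012 − 0.64266| = 0.14746, i.e. 0.147 to 3 decimal places.

0.147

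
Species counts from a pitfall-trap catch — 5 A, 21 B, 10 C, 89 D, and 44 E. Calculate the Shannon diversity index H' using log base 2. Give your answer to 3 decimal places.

1.758

Total N = 5+21+10+89+44 = 169, so the proportions are 0.02959, 0.12426, 0.05917, 0.52663, 0.26036 (working shown to 5 dp, full precision carried).
Each pᵢ log₂ pᵢ term: 0.02959×(-5.07895)=-0.15026, 0.12426×(-3.00856)=-0.37384, 0.05917×(-4.07895)=-0.24136, 0.52663×(-0.92515)=-0.48721, 0.26036×(-1.94145)=-0.50547.
Sum = -1.75814, so H' = 1.758.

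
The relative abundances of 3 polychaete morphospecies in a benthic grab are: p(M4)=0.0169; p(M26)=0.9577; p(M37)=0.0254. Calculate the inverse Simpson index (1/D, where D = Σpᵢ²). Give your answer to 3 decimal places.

1.089

D = 0.0169² + 0.9577² + 0.0254² = 0.000286 + 0.917189 + 0.000645 = 0.918120 (working shown to 6 dp, full precision carried).
So 1/D = 1.08918, i.e. 1.089 to 3 decimal places.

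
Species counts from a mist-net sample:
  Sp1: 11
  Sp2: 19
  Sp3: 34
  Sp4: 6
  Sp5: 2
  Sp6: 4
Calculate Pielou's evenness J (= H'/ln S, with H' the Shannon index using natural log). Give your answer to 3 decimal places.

0.802

Total N = 11+19+34+6+2+4 = 76, so the proportions are 0.14474, 0.25, 0.44737, 0.07895, 0.02632, 0.05263 (working shown to 5 dp, full precision carried).
H' = −Σ pᵢ ln pᵢ = −((-0.27975) + (-0.34657) + (-0.35985) + (-0.20045) + (-0.09573) + (-0.15497)) = 1.43732.
With S = 6 species, ln S = 1.79176, so J = 1.43732/1.79176 = 0.80218, i.e. 0.802 to 3 decimal places.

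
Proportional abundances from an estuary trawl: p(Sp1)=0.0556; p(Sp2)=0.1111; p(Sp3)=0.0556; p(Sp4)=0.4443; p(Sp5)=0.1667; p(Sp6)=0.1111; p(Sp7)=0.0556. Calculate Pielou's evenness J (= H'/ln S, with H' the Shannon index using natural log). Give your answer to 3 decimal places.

0.837

H' = −Σ pᵢ ln pᵢ = −((-0.16066) + (-0.24412) + (-0.16066) + (-0.36044) + (-0.29865) + (-0.24412) + (-0.16066)) = 1.62932 (working shown to 5 dp, full precision carried).
With S = 7 species, ln S = 1.94591, so J = 1.62932/1.94591 = 0.83730, i.e. 0.837 to 3 decimal places.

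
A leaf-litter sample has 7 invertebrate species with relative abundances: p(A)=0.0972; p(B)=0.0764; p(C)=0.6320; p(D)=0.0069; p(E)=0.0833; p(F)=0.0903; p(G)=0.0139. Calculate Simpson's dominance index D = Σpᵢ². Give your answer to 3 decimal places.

0.430

D = 0.0972² + 0.0764² + 0.632² + 0.0069² + 0.0833² + 0.0903² + 0.0139² = 0.00945 + 0.00584 + 0.39942 + 0.00005 + 0.00694 + 0.00815 + 0.00019 = 0.43004 (working shown to 5 dp, full precision carried).
To 3 decimal places, D = 0.430.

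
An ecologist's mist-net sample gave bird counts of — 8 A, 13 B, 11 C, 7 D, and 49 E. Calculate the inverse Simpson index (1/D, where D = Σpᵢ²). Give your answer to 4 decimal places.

Total N = 8+13+11+7+49 = 88, so the proportions are 0.0909091, 0.1477273, 0.125, 0.0795455, 0.5568182 (working shown to 7 dp, full precision carried).
D = 0.0909091² + 0.1477273² + 0.125² + 0.0795455² + 0.5568182² = 0.0082645 + 0.0218233 + 0.0156250 + 0.0063275 + 0.3100465 = 0.3620868.
So 1/D = 2.761769, i.e. 2.7618 to 4 decimal places.

2.7618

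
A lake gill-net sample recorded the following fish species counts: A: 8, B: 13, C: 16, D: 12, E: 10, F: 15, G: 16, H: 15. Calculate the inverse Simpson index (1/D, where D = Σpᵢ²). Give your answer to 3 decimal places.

Total N = 8+13+16+12+10+15+16+15 = 105, so the proportions are 0.0761905, 0.1238095, 0.152381, 0.1142857, 0.0952381, 0.1428571, 0.152381, 0.1428571 (working shown to 7 dp, full precision carried).
D = 0.0761905² + 0.1238095² + 0.152381² + 0.1142857² + 0.0952381² + 0.1428571² + 0.152381² + 0.1428571² = 0.0058050 + 0.0153288 + 0.0232200 + 0.0130612 + 0.0090703 + 0.0204082 + 0.0232200 + 0.0204082 = 0.1305215.
So 1/D = 7.66157, i.e. 7.662 to 3 decimal places.

7.662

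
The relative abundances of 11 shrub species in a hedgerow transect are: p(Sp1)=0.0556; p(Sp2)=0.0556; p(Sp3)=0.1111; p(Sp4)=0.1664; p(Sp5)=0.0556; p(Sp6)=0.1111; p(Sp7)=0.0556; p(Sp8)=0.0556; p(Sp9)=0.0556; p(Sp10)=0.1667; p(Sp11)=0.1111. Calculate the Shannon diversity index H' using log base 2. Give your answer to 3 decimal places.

Each pᵢ log₂ pᵢ term (working shown to 5 dp, full precision carried): 0.0556×(-4.16877)=-0.23178, 0.0556×(-4.16877)=-0.23178, 0.1111×(-3.17007)=-0.35219, 0.1664×(-2.58727)=-0.43052, 0.0556×(-4.16877)=-0.23178, 0.1111×(-3.17007)=-0.35219, 0.0556×(-4.16877)=-0.23178, 0.0556×(-4.16877)=-0.23178, 0.0556×(-4.16877)=-0.23178, 0.1667×(-2.58467)=-0.43087, 0.1111×(-3.17007)=-0.35219.
Sum = -3.30867, so H' = 3.309.

3.309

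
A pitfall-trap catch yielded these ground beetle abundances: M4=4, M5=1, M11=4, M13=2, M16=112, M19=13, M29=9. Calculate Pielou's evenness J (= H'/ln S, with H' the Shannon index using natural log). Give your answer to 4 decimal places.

Total N = 4+1+4+2+112+13+9 = 145, so the proportions are 0.027586, 0.006897, 0.027586, 0.013793, 0.772414, 0.089655, 0.062069 (working shown to 6 dp, full precision carried).
H' = −Σ pᵢ ln pᵢ = −((-0.099047) + (-0.034322) + (-0.099047) + (-0.059084) + (-0.199464) + (-0.216229) + (-0.172521)) = 0.879714.
With S = 7 species, ln S = 1.945910, so J = 0.879714/1.945910 = 0.452083, i.e. 0.4521 to 4 decimal places.

0.4521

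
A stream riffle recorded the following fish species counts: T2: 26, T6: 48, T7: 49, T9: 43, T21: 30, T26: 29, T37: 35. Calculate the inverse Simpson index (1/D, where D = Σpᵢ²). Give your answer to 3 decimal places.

6.630

Total N = 26+48+49+43+30+29+35 = 260, so the proportions are 0.1, 0.1846154, 0.1884615, 0.1653846, 0.1153846, 0.1115385, 0.1346154 (working shown to 7 dp, full precision carried).
D = 0.1² + 0.1846154² + 0.1884615² + 0.1653846² + 0.1153846² + 0.1115385² + 0.1346154² = 0.0100000 + 0.0340828 + 0.0355178 + 0.0273521 + 0.0133136 + 0.0124408 + 0.0181213 = 0.1508284.
So 1/D = 6.63005, i.e. 6.630 to 3 decimal places.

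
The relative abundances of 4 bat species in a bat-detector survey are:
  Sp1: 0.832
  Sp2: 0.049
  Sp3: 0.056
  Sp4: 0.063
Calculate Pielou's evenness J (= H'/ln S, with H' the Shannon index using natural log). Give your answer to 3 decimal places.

0.459

H' = −Σ pᵢ ln pᵢ = −((-0.15302) + (-0.14778) + (-0.16141) + (-0.17417)) = 0.63639 (working shown to 5 dp, full precision carried).
With S = 4 species, ln S = 1.38629, so J = 0.63639/1.38629 = 0.45906, i.e. 0.459 to 3 decimal places.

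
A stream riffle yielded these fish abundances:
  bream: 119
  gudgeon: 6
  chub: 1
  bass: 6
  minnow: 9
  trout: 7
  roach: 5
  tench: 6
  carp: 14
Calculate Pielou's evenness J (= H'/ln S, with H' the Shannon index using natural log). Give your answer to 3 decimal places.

Total N = 119+6+1+6+9+7+5+6+14 = 173, so the proportions are 0.68786, 0.03468, 0.00578, 0.03468, 0.05202, 0.04046, 0.0289, 0.03468, 0.08092 (working shown to 5 dp, full precision carried).
H' = −Σ pᵢ ln pᵢ = −((-0.25738) + (-0.11658) + (-0.02979) + (-0.11658) + (-0.15378) + (-0.12978) + (-0.10242) + (-0.11658) + (-0.20346)) = 1.22637.
With S = 9 species, ln S = 2.19722, so J = 1.22637/2.19722 = 0.55814, i.e. 0.558 to 3 decimal places.

0.558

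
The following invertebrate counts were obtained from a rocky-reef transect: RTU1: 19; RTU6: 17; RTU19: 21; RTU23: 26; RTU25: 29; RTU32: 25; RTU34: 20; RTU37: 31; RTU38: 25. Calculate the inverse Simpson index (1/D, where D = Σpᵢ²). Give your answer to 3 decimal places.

8.693

Total N = 19+17+21+26+29+25+20+31+25 = 213, so the proportions are 0.0892019, 0.0798122, 0.0985915, 0.1220657, 0.1361502, 0.1173709, 0.0938967, 0.1455399, 0.1173709 (working shown to 7 dp, full precision carried).
D = 0.0892019² + 0.0798122² + 0.0985915² + 0.1220657² + 0.1361502² + 0.1173709² + 0.0938967² + 0.1455399² + 0.1173709² = 0.0079570 + 0.0063700 + 0.0097203 + 0.0149000 + 0.0185369 + 0.0137759 + 0.0088166 + 0.0211819 + 0.0137759 = 0.1150345.
So 1/D = 8.69304, i.e. 8.693 to 3 decimal places.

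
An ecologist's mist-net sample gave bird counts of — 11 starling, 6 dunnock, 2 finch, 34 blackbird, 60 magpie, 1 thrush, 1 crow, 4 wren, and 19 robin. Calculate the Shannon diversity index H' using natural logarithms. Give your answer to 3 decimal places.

Total N = 11+6+2+34+60+1+1+4+19 = 138, so the proportions are 0.07971, 0.04348, 0.01449, 0.24638, 0.43478, 0.00725, 0.00725, 0.02899, 0.13768 (working shown to 5 dp, full precision carried).
Each pᵢ ln pᵢ term: 0.07971×(-2.52936)=-0.20162, 0.04348×(-3.13549)=-0.13633, 0.01449×(-4.23411)=-0.06136, 0.24638×(-1.40089)=-0.34515, 0.43478×(-0.83291)=-0.36213, 0.00725×(-4.92725)=-0.03570, 0.00725×(-4.92725)=-0.03570, 0.02899×(-3.54096)=-0.10264, 0.13768×(-1.98281)=-0.27300.
Sum = -1.55363, so H' = 1.554.

1.554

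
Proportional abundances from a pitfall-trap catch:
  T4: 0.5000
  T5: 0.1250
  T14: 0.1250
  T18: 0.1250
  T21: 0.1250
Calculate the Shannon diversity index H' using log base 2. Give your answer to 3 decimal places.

2.000

Each pᵢ log₂ pᵢ term (working shown to 5 dp, full precision carried): 0.5×(-1.00000)=-0.50000, 0.125×(-3.00000)=-0.37500, 0.125×(-3.00000)=-0.37500, 0.125×(-3.00000)=-0.37500, 0.125×(-3.00000)=-0.37500.
Sum = -2.00000, so H' = 2.000.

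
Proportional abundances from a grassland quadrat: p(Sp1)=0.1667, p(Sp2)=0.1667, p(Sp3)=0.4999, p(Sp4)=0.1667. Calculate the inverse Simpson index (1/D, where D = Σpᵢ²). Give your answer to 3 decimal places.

D = 0.1667² + 0.1667² + 0.4999² + 0.1667² = 0.027789 + 0.027789 + 0.249900 + 0.027789 = 0.333267 (working shown to 6 dp, full precision carried).
So 1/D = 3.00060, i.e. 3.001 to 3 decimal places.

3.001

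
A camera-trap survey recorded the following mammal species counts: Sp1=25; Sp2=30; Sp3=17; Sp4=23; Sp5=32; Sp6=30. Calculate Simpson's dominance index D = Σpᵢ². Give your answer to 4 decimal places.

Total N = 25+30+17+23+32+30 = 157, so the proportions are 0.159236, 0.191083, 0.10828, 0.146497, 0.203822, 0.191083 (working shown to 6 dp, full precision carried).
D = 0.159236² + 0.191083² + 0.10828² + 0.146497² + 0.203822² + 0.191083² = 0.025356 + 0.036513 + 0.011725 + 0.021461 + 0.041543 + 0.036513 = 0.173110.
To 4 decimal places, D = 0.1731.

0.1731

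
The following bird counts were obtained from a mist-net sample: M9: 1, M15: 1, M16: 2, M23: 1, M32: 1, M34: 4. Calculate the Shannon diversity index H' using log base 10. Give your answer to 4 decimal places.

Total N = 1+1+2+1+1+4 = 10, so the proportions are 0.1, 0.1, 0.2, 0.1, 0.1, 0.4 (working shown to 6 dp, full precision carried).
Each pᵢ log₁₀ pᵢ term: 0.1×(-1.000000)=-0.100000, 0.1×(-1.000000)=-0.100000, 0.2×(-0.698970)=-0.139794, 0.1×(-1.000000)=-0.100000, 0.1×(-1.000000)=-0.100000, 0.4×(-0.397940)=-0.159176.
Sum = -0.698970, so H' = 0.6990.

0.6990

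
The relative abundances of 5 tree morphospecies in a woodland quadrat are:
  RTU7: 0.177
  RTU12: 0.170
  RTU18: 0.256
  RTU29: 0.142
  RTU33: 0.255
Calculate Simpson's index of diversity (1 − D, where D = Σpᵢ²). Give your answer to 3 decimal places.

D = 0.177² + 0.17² + 0.256² + 0.142² + 0.255² = 0.03133 + 0.02890 + 0.06554 + 0.02016 + 0.06502 = 0.21095 (working shown to 5 dp, full precision carried).
So 1 − D = 0.78905, i.e. 0.789 to 3 decimal places.

0.789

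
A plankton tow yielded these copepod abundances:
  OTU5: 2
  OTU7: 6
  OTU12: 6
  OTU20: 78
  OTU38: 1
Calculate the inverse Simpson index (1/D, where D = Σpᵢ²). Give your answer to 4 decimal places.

Total N = 2+6+6+78+1 = 93, so the proportions are 0.0215054, 0.0645161, 0.0645161, 0.8387097, 0.0107527 (working shown to 7 dp, full precision carried).
D = 0.0215054² + 0.0645161² + 0.0645161² + 0.8387097² + 0.0107527² = 0.0004625 + 0.0041623 + 0.0041623 + 0.7034339 + 0.0001156 = 0.7123367.
So 1/D = 1.403831, i.e. 1.4038 to 4 decimal places.

1.4038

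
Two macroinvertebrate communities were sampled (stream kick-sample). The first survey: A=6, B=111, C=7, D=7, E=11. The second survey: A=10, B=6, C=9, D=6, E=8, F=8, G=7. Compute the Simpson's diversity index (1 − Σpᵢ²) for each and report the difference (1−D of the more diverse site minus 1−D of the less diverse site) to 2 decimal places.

0.48

The first survey: N=142, proportions 0.0423, 0.7817, 0.0493, 0.0493, 0.0775, giving 1−D = 0.3763 (working shown to 4 dp, full precision carried).
The second survey: N=54, proportions 0.1852, 0.1111, 0.1667, 0.1111, 0.1481, 0.1481, 0.1296, giving 1−D = 0.8525.
Difference = |0.3763 − 0.8525| = 0.4762, i.e. 0.48 to 2 decimal places.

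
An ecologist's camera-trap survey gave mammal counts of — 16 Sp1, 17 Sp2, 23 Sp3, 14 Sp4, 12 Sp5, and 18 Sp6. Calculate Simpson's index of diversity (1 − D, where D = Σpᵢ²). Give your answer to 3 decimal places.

Total N = 16+17+23+14+12+18 = 100, so the proportions are 0.16, 0.17, 0.23, 0.14, 0.12, 0.18 (working shown to 5 dp, full precision carried).
D = 0.16² + 0.17² + 0.23² + 0.14² + 0.12² + 0.18² = 0.02560 + 0.02890 + 0.05290 + 0.01960 + 0.01440 + 0.03240 = 0.17380.
So 1 − D = 0.82620, i.e. 0.826 to 3 decimal places.

0.826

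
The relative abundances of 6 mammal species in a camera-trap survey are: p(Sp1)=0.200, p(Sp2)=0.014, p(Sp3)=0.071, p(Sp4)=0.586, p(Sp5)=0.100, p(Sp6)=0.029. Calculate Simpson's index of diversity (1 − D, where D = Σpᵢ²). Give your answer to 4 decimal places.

D = 0.2² + 0.014² + 0.071² + 0.586² + 0.1² + 0.029² = 0.040000 + 0.000196 + 0.005041 + 0.343396 + 0.010000 + 0.000841 = 0.399474 (working shown to 6 dp, full precision carried).
So 1 − D = 0.600526, i.e. 0.6005 to 4 decimal places.

0.6005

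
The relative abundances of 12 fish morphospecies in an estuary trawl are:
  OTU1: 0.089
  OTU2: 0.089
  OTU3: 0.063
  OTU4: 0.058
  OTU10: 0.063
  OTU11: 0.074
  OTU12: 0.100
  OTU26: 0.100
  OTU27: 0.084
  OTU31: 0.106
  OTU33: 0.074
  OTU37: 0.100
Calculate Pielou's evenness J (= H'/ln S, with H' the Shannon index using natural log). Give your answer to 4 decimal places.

H' = −Σ pᵢ ln pᵢ = −((-0.215302) + (-0.215302) + (-0.174171) + (-0.165144) + (-0.174171) + (-0.192673) + (-0.230259) + (-0.230259) + (-0.208063) + (-0.237898) + (-0.192673) + (-0.230259)) = 2.466171 (working shown to 6 dp, full precision carried).
With S = 12 species, ln S = 2.484907, so J = 2.466171/2.484907 = 0.992460, i.e. 0.9925 to 4 decimal places.

0.9925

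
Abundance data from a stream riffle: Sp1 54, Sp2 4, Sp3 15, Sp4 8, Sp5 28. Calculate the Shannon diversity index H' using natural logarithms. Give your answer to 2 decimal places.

Total N = 54+4+15+8+28 = 109, so the proportions are 0.4954, 0.0367, 0.1376, 0.0734, 0.2569 (working shown to 4 dp, full precision carried).
Each pᵢ ln pᵢ term: 0.4954×(-0.7024)=-0.3480, 0.0367×(-3.3051)=-0.1213, 0.1376×(-1.9833)=-0.2729, 0.0734×(-2.6119)=-0.1917, 0.2569×(-1.3591)=-0.3491.
Sum = -1.2830, so H' = 1.28.

1.28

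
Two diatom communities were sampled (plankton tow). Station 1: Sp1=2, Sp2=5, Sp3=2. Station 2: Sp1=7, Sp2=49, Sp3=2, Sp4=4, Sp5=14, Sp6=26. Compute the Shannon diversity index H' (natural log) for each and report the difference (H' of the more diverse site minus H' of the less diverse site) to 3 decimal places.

Station 1: N=9, proportions 0.22222, 0.55556, 0.22222, giving H' = 0.99503 (working shown to 5 dp, full precision carried).
Station 2: N=102, proportions 0.06863, 0.48039, 0.01961, 0.03922, 0.13725, 0.2549, giving H' = 1.36116.
Difference = |0.99503 − 1.36116| = 0.36613, i.e. 0.366 to 3 decimal places.

0.366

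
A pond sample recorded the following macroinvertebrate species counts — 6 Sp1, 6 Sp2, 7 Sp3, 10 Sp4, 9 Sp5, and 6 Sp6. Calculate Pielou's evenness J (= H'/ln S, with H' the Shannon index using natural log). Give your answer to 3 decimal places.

Total N = 6+6+7+10+9+6 = 44, so the proportions are 0.13636, 0.13636, 0.15909, 0.22727, 0.20455, 0.13636 (working shown to 5 dp, full precision carried).
H' = −Σ pᵢ ln pᵢ = −((-0.27170) + (-0.27170) + (-0.29245) + (-0.33673) + (-0.32461) + (-0.27170)) = 1.76887.
With S = 6 species, ln S = 1.79176, so J = 1.76887/1.79176 = 0.98723, i.e. 0.987 to 3 decimal places.

0.987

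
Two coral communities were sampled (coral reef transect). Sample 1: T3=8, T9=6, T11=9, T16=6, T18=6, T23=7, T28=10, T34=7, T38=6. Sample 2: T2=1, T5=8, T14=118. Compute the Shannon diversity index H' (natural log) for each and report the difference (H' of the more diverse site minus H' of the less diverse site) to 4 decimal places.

Sample 1: N=65, proportions 0.123077, 0.092308, 0.138462, 0.092308, 0.092308, 0.107692, 0.153846, 0.107692, 0.092308, giving H' = 2.179289 (working shown to 6 dp, full precision carried).
Sample 2: N=127, proportions 0.007874, 0.062992, 0.929134, giving H' = 0.280594.
Difference = |2.179289 − 0.280594| = 1.898695, i.e. 1.8987 to 4 decimal places.

1.8987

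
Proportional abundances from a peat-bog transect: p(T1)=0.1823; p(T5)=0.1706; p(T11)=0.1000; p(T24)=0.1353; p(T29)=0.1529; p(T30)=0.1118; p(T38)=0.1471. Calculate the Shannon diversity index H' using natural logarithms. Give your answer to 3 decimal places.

1.927

Each pᵢ ln pᵢ term (working shown to 5 dp, full precision carried): 0.1823×(-1.70210)=-0.31029, 0.1706×(-1.76843)=-0.30169, 0.1×(-2.30259)=-0.23026, 0.1353×(-2.00026)=-0.27064, 0.1529×(-1.87797)=-0.28714, 0.1118×(-2.19104)=-0.24496, 0.1471×(-1.91664)=-0.28194.
Sum = -1.92692, so H' = 1.927.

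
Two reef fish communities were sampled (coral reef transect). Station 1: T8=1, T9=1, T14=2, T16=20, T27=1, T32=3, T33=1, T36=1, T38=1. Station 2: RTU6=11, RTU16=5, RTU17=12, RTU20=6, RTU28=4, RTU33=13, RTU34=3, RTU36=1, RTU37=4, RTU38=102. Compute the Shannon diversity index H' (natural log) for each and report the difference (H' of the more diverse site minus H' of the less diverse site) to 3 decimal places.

0.039

Station 1: N=31, proportions 0.03226, 0.03226, 0.06452, 0.64516, 0.03226, 0.09677, 0.03226, 0.03226, 0.03226, giving H' = 1.35022 (working shown to 5 dp, full precision carried).
Station 2: N=161, proportions 0.06832, 0.03106, 0.07453, 0.03727, 0.02484, 0.08075, 0.01863, 0.00621, 0.02484, 0.63354, giving H' = 1.38904.
Difference = |1.35022 − 1.38904| = 0.03882, i.e. 0.039 to 3 decimal places.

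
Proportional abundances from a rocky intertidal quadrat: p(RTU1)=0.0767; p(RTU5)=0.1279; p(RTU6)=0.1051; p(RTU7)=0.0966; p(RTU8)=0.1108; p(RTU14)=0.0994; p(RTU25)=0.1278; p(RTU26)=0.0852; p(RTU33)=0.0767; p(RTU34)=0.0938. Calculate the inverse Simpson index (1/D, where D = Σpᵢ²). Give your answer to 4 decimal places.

D = 0.0767² + 0.1279² + 0.1051² + 0.0966² + 0.1108² + 0.0994² + 0.1278² + 0.0852² + 0.0767² + 0.0938² = 0.00588289 + 0.01635841 + 0.01104601 + 0.00933156 + 0.01227664 + 0.00988036 + 0.01633284 + 0.00725904 + 0.00588289 + 0.00879844 = 0.10304908 (working shown to 8 dp, full precision carried).
So 1/D = 9.704114, i.e. 9.7041 to 4 decimal places.

9.7041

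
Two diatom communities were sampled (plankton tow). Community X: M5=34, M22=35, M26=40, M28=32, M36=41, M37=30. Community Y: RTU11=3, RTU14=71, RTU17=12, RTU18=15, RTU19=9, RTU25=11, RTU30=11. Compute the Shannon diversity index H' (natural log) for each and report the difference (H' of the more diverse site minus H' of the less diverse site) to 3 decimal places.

0.303

Community X: N=212, proportions 0.160377, 0.165094, 0.188679, 0.150943, 0.193396, 0.141509, giving H' = 1.785433 (working shown to 6 dp, full precision carried).
Community Y: N=132, proportions 0.022727, 0.537879, 0.090909, 0.113636, 0.068182, 0.083333, 0.083333, giving H' = 1.481935.
Difference = |1.785433 − 1.481935| = 0.303498, i.e. 0.303 to 3 decimal places.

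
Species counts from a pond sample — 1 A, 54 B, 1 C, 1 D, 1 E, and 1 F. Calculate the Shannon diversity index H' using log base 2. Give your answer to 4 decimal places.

Total N = 1+54+1+1+1+1 = 59, so the proportions are 0.016949, 0.915254, 0.016949, 0.016949, 0.016949, 0.016949 (working shown to 6 dp, full precision carried).
Each pᵢ log₂ pᵢ term: 0.016949×(-5.882643)=-0.099706, 0.915254×(-0.127756)=-0.116929, 0.016949×(-5.882643)=-0.099706, 0.016949×(-5.882643)=-0.099706, 0.016949×(-5.882643)=-0.099706, 0.016949×(-5.882643)=-0.099706.
Sum = -0.615458, so H' = 0.6155.

0.6155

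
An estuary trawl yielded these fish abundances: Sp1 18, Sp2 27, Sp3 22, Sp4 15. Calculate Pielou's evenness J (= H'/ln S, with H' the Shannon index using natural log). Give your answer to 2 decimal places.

Total N = 18+27+22+15 = 82, so the proportions are 0.2195, 0.3293, 0.2683, 0.1829 (working shown to 4 dp, full precision carried).
H' = −Σ pᵢ ln pᵢ = −((-0.3329) + (-0.3658) + (-0.3530) + (-0.3107)) = 1.3624.
With S = 4 species, ln S = 1.3863, so J = 1.3624/1.3863 = 0.9827, i.e. 0.98 to 2 decimal places.

0.98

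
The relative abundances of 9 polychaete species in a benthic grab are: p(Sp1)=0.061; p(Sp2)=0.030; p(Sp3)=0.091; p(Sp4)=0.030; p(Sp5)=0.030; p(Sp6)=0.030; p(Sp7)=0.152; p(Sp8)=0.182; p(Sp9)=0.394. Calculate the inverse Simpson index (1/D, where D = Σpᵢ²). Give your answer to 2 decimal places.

D = 0.061² + 0.03² + 0.091² + 0.03² + 0.03² + 0.03² + 0.152² + 0.182² + 0.394² = 0.003721 + 0.000900 + 0.008281 + 0.000900 + 0.000900 + 0.000900 + 0.023104 + 0.033124 + 0.155236 = 0.227066 (working shown to 6 dp, full precision carried).
So 1/D = 4.4040, i.e. 4.40 to 2 decimal places.

4.40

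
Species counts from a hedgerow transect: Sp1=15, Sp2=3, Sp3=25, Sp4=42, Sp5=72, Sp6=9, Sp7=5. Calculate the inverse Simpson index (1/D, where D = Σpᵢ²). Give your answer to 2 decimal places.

Total N = 15+3+25+42+72+9+5 = 171, so the proportions are 0.087719, 0.017544, 0.146199, 0.245614, 0.421053, 0.052632, 0.02924 (working shown to 6 dp, full precision carried).
D = 0.087719² + 0.017544² + 0.146199² + 0.245614² + 0.421053² + 0.052632² + 0.02924² = 0.007695 + 0.000308 + 0.021374 + 0.060326 + 0.177285 + 0.002770 + 0.000855 = 0.270613.
So 1/D = 3.6953, i.e. 3.70 to 2 decimal places.

3.70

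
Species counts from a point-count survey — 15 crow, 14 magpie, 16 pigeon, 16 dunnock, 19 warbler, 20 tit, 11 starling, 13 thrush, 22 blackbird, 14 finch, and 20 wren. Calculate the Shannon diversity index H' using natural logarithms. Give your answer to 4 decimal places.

Total N = 15+14+16+16+19+20+11+13+22+14+20 = 180, so the proportions are 0.083333, 0.077778, 0.088889, 0.088889, 0.105556, 0.111111, 0.061111, 0.072222, 0.122222, 0.077778, 0.111111 (working shown to 6 dp, full precision carried).
Each pᵢ ln pᵢ term: 0.083333×(-2.484907)=-0.207076, 0.077778×(-2.553900)=-0.198637, 0.088889×(-2.420368)=-0.215144, 0.088889×(-2.420368)=-0.215144, 0.105556×(-2.248518)=-0.237344, 0.111111×(-2.197225)=-0.244136, 0.061111×(-2.795062)=-0.170809, 0.072222×(-2.628007)=-0.189801, 0.122222×(-2.101914)=-0.256901, 0.077778×(-2.553900)=-0.198637, 0.111111×(-2.197225)=-0.244136.
Sum = -2.377763, so H' = 2.3778.

2.3778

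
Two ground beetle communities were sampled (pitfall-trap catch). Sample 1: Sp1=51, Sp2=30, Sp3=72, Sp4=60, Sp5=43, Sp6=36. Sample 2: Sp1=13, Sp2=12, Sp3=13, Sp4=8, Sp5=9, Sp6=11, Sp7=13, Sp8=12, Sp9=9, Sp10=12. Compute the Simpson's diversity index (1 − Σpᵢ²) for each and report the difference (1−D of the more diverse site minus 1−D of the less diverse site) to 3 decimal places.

0.078

Sample 1: N=292, proportions 0.17466, 0.10274, 0.24658, 0.20548, 0.14726, 0.12329, giving 1−D = 0.81903 (working shown to 5 dp, full precision carried).
Sample 2: N=112, proportions 0.11607, 0.10714, 0.11607, 0.07143, 0.08036, 0.09821, 0.11607, 0.10714, 0.08036, 0.10714, giving 1−D = 0.89748.
Difference = |0.81903 − 0.89748| = 0.07845, i.e. 0.078 to 3 decimal places.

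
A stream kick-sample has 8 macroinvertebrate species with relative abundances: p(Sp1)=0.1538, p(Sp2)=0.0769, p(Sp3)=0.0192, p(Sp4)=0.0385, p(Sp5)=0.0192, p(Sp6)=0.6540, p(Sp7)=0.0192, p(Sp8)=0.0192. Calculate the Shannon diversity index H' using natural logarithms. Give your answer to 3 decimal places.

1.192

Each pᵢ ln pᵢ term (working shown to 5 dp, full precision carried): 0.1538×(-1.87210)=-0.28793, 0.0769×(-2.56525)=-0.19727, 0.0192×(-3.95284)=-0.07589, 0.0385×(-3.25710)=-0.12540, 0.0192×(-3.95284)=-0.07589, 0.654×(-0.42465)=-0.27772, 0.0192×(-3.95284)=-0.07589, 0.0192×(-3.95284)=-0.07589.
Sum = -1.19189, so H' = 1.192.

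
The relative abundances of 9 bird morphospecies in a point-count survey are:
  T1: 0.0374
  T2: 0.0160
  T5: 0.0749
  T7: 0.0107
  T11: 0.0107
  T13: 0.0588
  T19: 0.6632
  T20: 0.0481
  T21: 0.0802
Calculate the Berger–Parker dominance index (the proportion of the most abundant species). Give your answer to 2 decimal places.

The largest proportion is 0.6632, i.e. d = 0.66 to 2 decimal places.

0.66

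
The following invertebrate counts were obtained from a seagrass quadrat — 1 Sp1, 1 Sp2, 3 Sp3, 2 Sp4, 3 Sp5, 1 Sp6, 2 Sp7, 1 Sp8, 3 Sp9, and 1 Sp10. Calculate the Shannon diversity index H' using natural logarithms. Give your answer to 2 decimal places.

2.19

Total N = 1+1+3+2+3+1+2+1+3+1 = 18, so the proportions are 0.0556, 0.0556, 0.1667, 0.1111, 0.1667, 0.0556, 0.1111, 0.0556, 0.1667, 0.0556 (working shown to 4 dp, full precision carried).
Each pᵢ ln pᵢ term: 0.0556×(-2.8904)=-0.1606, 0.0556×(-2.8904)=-0.1606, 0.1667×(-1.7918)=-0.2986, 0.1111×(-2.1972)=-0.2441, 0.1667×(-1.7918)=-0.2986, 0.0556×(-2.8904)=-0.1606, 0.1111×(-2.1972)=-0.2441, 0.0556×(-2.8904)=-0.1606, 0.1667×(-1.7918)=-0.2986, 0.0556×(-2.8904)=-0.1606.
Sum = -2.1870, so H' = 2.19.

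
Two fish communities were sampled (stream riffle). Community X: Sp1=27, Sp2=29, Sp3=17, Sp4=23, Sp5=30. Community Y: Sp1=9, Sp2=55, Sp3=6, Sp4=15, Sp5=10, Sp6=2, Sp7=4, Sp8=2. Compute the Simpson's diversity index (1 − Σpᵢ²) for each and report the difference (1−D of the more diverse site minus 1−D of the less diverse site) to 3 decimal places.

Community X: N=126, proportions 0.214286, 0.230159, 0.134921, 0.18254, 0.238095, giving 1−D = 0.792895 (working shown to 6 dp, full precision carried).
Community Y: N=103, proportions 0.087379, 0.533981, 0.058252, 0.145631, 0.097087, 0.019417, 0.038835, 0.019417, giving 1−D = 0.670940.
Difference = |0.792895 − 0.670940| = 0.121955, i.e. 0.122 to 3 decimal places.

0.122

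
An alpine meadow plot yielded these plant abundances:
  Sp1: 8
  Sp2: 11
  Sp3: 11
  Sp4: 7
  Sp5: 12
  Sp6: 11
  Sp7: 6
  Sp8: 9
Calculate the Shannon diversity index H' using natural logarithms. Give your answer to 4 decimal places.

2.0544

Total N = 8+11+11+7+12+11+6+9 = 75, so the proportions are 0.106667, 0.146667, 0.146667, 0.093333, 0.16, 0.146667, 0.08, 0.12 (working shown to 6 dp, full precision carried).
Each pᵢ ln pᵢ term: 0.106667×(-2.238047)=-0.238725, 0.146667×(-1.919593)=-0.281540, 0.146667×(-1.919593)=-0.281540, 0.093333×(-2.371578)=-0.221347, 0.16×(-1.832581)=-0.293213, 0.146667×(-1.919593)=-0.281540, 0.08×(-2.525729)=-0.202058, 0.12×(-2.120264)=-0.254432.
Sum = -2.054396, so H' = 2.0544.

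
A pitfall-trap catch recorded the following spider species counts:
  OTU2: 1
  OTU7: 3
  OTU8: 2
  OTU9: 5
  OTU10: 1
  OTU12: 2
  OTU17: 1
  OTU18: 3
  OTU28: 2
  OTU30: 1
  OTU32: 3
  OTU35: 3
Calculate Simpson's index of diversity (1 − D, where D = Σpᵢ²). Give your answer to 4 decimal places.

Total N = 1+3+2+5+1+2+1+3+2+1+3+3 = 27, so the proportions are 0.037037, 0.111111, 0.074074, 0.185185, 0.037037, 0.074074, 0.037037, 0.111111, 0.074074, 0.037037, 0.111111, 0.111111 (working shown to 6 dp, full precision carried).
D = 0.037037² + 0.111111² + 0.074074² + 0.185185² + 0.037037² + 0.074074² + 0.037037² + 0.111111² + 0.074074² + 0.037037² + 0.111111² + 0.111111² = 0.001372 + 0.012346 + 0.005487 + 0.034294 + 0.001372 + 0.005487 + 0.001372 + 0.012346 + 0.005487 + 0.001372 + 0.012346 + 0.012346 = 0.105624.
So 1 − D = 0.894376, i.e. 0.8944 to 4 decimal places.

0.8944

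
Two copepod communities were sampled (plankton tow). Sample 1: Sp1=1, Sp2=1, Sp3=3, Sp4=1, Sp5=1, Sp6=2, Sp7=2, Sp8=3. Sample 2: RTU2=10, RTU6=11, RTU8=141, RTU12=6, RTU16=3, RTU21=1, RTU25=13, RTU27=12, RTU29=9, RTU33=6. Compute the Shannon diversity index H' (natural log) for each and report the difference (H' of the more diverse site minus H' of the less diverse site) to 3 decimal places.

0.646

Sample 1: N=14, proportions 0.07143, 0.07143, 0.21429, 0.07143, 0.07143, 0.14286, 0.14286, 0.21429, giving H' = 1.97018 (working shown to 5 dp, full precision carried).
Sample 2: N=212, proportions 0.04717, 0.05189, 0.66509, 0.0283, 0.01415, 0.00472, 0.06132, 0.0566, 0.04245, 0.0283, giving H' = 1.32398.
Difference = |1.97018 − 1.32398| = 0.64620, i.e. 0.646 to 3 decimal places.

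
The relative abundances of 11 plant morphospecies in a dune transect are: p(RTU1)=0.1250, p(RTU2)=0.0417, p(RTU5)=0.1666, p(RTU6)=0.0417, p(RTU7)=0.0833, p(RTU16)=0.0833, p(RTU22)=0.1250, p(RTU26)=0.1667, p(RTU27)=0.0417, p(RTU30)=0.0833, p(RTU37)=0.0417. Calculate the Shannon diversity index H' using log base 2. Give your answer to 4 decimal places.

3.2722

Each pᵢ log₂ pᵢ term (working shown to 6 dp, full precision carried): 0.125×(-3.000000)=-0.375000, 0.0417×(-4.583809)=-0.191145, 0.1666×(-2.585540)=-0.430751, 0.0417×(-4.583809)=-0.191145, 0.0833×(-3.585540)=-0.298675, 0.0833×(-3.585540)=-0.298675, 0.125×(-3.000000)=-0.375000, 0.1667×(-2.584674)=-0.430865, 0.0417×(-4.583809)=-0.191145, 0.0833×(-3.585540)=-0.298675, 0.0417×(-4.583809)=-0.191145.
Sum = -3.272222, so H' = 3.2722.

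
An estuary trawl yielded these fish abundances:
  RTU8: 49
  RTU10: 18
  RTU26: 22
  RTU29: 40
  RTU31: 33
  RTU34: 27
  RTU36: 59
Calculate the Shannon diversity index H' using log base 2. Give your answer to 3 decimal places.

2.700

Total N = 49+18+22+40+33+27+59 = 248, so the proportions are 0.19758, 0.07258, 0.08871, 0.16129, 0.13306, 0.10887, 0.2379 (working shown to 5 dp, full precision carried).
Each pᵢ log₂ pᵢ term: 0.19758×(-2.33949)=-0.46224, 0.07258×(-3.78427)=-0.27466, 0.08871×(-3.49476)=-0.31002, 0.16129×(-2.63227)=-0.42456, 0.13306×(-2.90980)=-0.38719, 0.10887×(-3.19931)=-0.34831, 0.2379×(-2.07155)=-0.49283.
Sum = -2.69981, so H' = 2.700.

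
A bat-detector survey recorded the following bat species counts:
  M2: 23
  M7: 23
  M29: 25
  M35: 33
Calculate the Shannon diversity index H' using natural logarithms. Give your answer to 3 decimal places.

1.374

Total N = 23+23+25+33 = 104, so the proportions are 0.22115, 0.22115, 0.24038, 0.31731 (working shown to 5 dp, full precision carried).
Each pᵢ ln pᵢ term: 0.22115×(-1.50890)=-0.33370, 0.22115×(-1.50890)=-0.33370, 0.24038×(-1.42552)=-0.34267, 0.31731×(-1.14788)=-0.36423.
Sum = -1.37430, so H' = 1.374.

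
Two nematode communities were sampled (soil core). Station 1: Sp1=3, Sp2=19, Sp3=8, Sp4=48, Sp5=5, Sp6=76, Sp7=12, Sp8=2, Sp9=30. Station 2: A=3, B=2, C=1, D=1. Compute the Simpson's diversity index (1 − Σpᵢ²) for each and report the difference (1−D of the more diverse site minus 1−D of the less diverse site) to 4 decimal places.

Station 1: N=203, proportions 0.014778, 0.093596, 0.039409, 0.236453, 0.024631, 0.374384, 0.059113, 0.009852, 0.147783, giving 1−D = 0.767357 (working shown to 6 dp, full precision carried).
Station 2: N=7, proportions 0.428571, 0.285714, 0.142857, 0.142857, giving 1−D = 0.693878.
Difference = |0.767357 − 0.693878| = 0.073479, i.e. 0.0735 to 4 decimal places.

0.0735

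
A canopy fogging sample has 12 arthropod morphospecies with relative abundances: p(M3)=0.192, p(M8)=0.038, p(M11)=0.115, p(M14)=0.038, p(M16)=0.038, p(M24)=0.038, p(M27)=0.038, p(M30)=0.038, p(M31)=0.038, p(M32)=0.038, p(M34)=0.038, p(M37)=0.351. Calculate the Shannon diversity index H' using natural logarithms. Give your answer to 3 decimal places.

2.051

Each pᵢ ln pᵢ term (working shown to 5 dp, full precision carried): 0.192×(-1.65026)=-0.31685, 0.038×(-3.27017)=-0.12427, 0.115×(-2.16282)=-0.24872, 0.038×(-3.27017)=-0.12427, 0.038×(-3.27017)=-0.12427, 0.038×(-3.27017)=-0.12427, 0.038×(-3.27017)=-0.12427, 0.038×(-3.27017)=-0.12427, 0.038×(-3.27017)=-0.12427, 0.038×(-3.27017)=-0.12427, 0.038×(-3.27017)=-0.12427, 0.351×(-1.04697)=-0.36749.
Sum = -2.05146, so H' = 2.051.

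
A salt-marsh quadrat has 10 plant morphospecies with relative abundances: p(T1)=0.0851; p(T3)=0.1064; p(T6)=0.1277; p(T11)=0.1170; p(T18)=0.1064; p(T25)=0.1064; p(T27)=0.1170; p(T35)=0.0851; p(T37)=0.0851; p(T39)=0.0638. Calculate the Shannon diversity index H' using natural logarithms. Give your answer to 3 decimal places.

Each pᵢ ln pᵢ term (working shown to 5 dp, full precision carried): 0.0851×(-2.46393)=-0.20968, 0.1064×(-2.24055)=-0.23839, 0.1277×(-2.05807)=-0.26282, 0.117×(-2.14558)=-0.25103, 0.1064×(-2.24055)=-0.23839, 0.1064×(-2.24055)=-0.23839, 0.117×(-2.14558)=-0.25103, 0.0851×(-2.46393)=-0.20968, 0.0851×(-2.46393)=-0.20968, 0.0638×(-2.75200)=-0.17558.
Sum = -2.28468, so H' = 2.285.

2.285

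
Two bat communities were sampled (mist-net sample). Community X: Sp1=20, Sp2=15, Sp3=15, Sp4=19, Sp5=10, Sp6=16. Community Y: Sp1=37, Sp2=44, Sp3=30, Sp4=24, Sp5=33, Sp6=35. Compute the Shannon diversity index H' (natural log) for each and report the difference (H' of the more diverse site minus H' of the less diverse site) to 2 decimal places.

Community X: N=95, proportions 0.2105, 0.1579, 0.1579, 0.2, 0.1053, 0.1684, giving H' = 1.7698 (working shown to 4 dp, full precision carried).
Community Y: N=203, proportions 0.1823, 0.2167, 0.1478, 0.1182, 0.1626, 0.1724, giving H' = 1.7751.
Difference = |1.7698 − 1.7751| = 0.0053, i.e. 0.01 to 2 decimal places.

0.01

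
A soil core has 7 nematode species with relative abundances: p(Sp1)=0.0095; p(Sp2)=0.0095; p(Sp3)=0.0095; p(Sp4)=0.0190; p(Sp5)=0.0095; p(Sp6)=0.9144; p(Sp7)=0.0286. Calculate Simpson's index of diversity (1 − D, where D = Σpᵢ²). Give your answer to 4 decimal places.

0.1623

D = 0.0095² + 0.0095² + 0.0095² + 0.019² + 0.0095² + 0.9144² + 0.0286² = 0.000090 + 0.000090 + 0.000090 + 0.000361 + 0.000090 + 0.836127 + 0.000818 = 0.837667 (working shown to 6 dp, full precision carried).
So 1 − D = 0.162333, i.e. 0.1623 to 4 decimal places.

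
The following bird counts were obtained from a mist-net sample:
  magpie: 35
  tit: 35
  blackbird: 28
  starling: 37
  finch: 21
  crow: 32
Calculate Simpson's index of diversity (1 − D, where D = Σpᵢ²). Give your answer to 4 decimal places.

Total N = 35+35+28+37+21+32 = 188, so the proportions are 0.18617, 0.18617, 0.148936, 0.196809, 0.111702, 0.170213 (working shown to 6 dp, full precision carried).
D = 0.18617² + 0.18617² + 0.148936² + 0.196809² + 0.111702² + 0.170213² = 0.034659 + 0.034659 + 0.022182 + 0.038734 + 0.012477 + 0.028972 = 0.171684.
So 1 − D = 0.828316, i.e. 0.8283 to 4 decimal places.

0.8283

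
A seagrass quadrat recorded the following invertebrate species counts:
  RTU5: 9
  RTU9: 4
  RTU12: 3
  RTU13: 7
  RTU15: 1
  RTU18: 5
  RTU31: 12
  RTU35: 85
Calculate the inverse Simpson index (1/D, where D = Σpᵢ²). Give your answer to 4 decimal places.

2.1028

Total N = 9+4+3+7+1+5+12+85 = 126, so the proportions are 0.0714286, 0.031746, 0.0238095, 0.0555556, 0.0079365, 0.0396825, 0.0952381, 0.6746032 (working shown to 7 dp, full precision carried).
D = 0.0714286² + 0.031746² + 0.0238095² + 0.0555556² + 0.0079365² + 0.0396825² + 0.0952381² + 0.6746032² = 0.0051020 + 0.0010078 + 0.0005669 + 0.0030864 + 0.0000630 + 0.0015747 + 0.0090703 + 0.4550894 = 0.4755606.
So 1/D = 2.102781, i.e. 2.1028 to 4 decimal places.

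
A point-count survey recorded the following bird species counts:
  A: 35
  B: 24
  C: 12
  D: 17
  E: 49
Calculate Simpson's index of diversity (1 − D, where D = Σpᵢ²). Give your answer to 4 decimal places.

Total N = 35+24+12+17+49 = 137, so the proportions are 0.255474, 0.175182, 0.087591, 0.124088, 0.357664 (working shown to 6 dp, full precision carried).
D = 0.255474² + 0.175182² + 0.087591² + 0.124088² + 0.357664² = 0.065267 + 0.030689 + 0.007672 + 0.015398 + 0.127924 = 0.246950.
So 1 − D = 0.753050, i.e. 0.7531 to 4 decimal places.

0.7531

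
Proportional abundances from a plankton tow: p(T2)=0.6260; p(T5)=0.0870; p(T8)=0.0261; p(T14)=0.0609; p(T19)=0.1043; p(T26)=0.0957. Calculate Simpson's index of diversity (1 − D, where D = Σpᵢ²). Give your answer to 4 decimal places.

D = 0.626² + 0.087² + 0.0261² + 0.0609² + 0.1043² + 0.0957² = 0.391876 + 0.007569 + 0.000681 + 0.003709 + 0.010878 + 0.009158 = 0.423872 (working shown to 6 dp, full precision carried).
So 1 − D = 0.576128, i.e. 0.5761 to 4 decimal places.

0.5761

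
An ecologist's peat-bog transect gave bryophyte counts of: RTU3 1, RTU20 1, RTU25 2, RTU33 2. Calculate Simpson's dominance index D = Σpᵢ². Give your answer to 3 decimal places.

0.278

Total N = 1+1+2+2 = 6, so the proportions are 0.16667, 0.16667, 0.33333, 0.33333 (working shown to 5 dp, full precision carried).
D = 0.16667² + 0.16667² + 0.33333² + 0.33333² = 0.02778 + 0.02778 + 0.11111 + 0.11111 = 0.27778.
To 3 decimal places, D = 0.278.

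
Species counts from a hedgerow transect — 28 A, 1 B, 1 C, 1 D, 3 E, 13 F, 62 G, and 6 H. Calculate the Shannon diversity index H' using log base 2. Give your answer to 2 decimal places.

Total N = 28+1+1+1+3+13+62+6 = 115, so the proportions are 0.2435, 0.0087, 0.0087, 0.0087, 0.0261, 0.113, 0.5391, 0.0522 (working shown to 4 dp, full precision carried).
Each pᵢ log₂ pᵢ term: 0.2435×(-2.0381)=-0.4962, 0.0087×(-6.8455)=-0.0595, 0.0087×(-6.8455)=-0.0595, 0.0087×(-6.8455)=-0.0595, 0.0261×(-5.2605)=-0.1372, 0.113×(-3.1451)=-0.3555, 0.5391×(-0.8913)=-0.4805, 0.0522×(-4.2605)=-0.2223.
Sum = -1.8704, so H' = 1.87.

1.87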